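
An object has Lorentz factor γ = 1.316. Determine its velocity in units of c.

From γ = 1/√(1 - v²/c²):
1/γ² = 1/1.316² = 0.5774
v²/c² = 1 - 0.5774 = 0.4226
v/c = √(0.4226) = 0.6501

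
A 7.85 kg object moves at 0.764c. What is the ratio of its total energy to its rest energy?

E = γmc², E₀ = mc²
E/E₀ = γ = 1/√(1 - 0.764²) = 1.550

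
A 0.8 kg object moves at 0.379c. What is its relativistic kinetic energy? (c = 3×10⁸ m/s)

γ = 1/√(1 - 0.379²) = 1.080618
γ - 1 = 0.080618
KE = (γ-1)mc² = 0.080618 × 0.8 × (3×10⁸)² = 5.804×10¹⁵ J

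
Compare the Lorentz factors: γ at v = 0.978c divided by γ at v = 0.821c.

γ₁ = 1/√(1 - 0.978²) = 4.7938
γ₂ = 1/√(1 - 0.821²) = 1.7515
γ₁/γ₂ = 4.7938/1.7515 = 2.737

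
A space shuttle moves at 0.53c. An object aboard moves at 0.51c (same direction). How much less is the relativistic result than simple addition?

Classical: u' + v = 0.51 + 0.53 = 1.04c
Relativistic: u = (0.51 + 0.53)/(1 + 0.2703) = 1.04/1.2703 = 0.8187c
Difference: 1.04 - 0.8187 = 0.2213c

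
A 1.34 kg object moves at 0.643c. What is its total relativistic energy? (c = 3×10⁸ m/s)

γ = 1/√(1 - 0.643²) = 1.306
mc² = 1.34 × (3×10⁸)² = 1.206×10¹⁷ J
E = γmc² = 1.306 × 1.206×10¹⁷ = 1.575×10¹⁷ J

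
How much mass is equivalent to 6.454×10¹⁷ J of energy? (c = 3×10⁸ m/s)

From E = mc², we get m = E/c²
c² = (3×10⁸)² = 9×10¹⁶ m²/s²
m = 6.454×10¹⁷ / 9×10¹⁶ = 7.171 kg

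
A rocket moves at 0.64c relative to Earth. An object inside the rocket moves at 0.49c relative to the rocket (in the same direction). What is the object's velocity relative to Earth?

u = (u' + v)/(1 + u'v/c²)
Numerator: 0.49 + 0.64 = 1.13
Denominator: 1 + 0.3136 = 1.3136
u = 1.13/1.3136 = 0.8602c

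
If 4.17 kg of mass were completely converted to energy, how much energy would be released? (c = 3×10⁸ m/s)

Using E = mc²:
c² = (3×10⁸)² = 9×10¹⁶ m²/s²
E = 4.17 × 9×10¹⁶ = 3.753×10¹⁷ J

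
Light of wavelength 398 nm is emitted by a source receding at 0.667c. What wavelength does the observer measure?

β = 0.667
Wavelength Doppler factor = √(1.667/0.333) = √(5.006) = 2.2374
λ_obs = 398 × 2.2374 = 890.5 nm (redshift)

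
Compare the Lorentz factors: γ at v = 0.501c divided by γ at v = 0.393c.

γ₁ = 1/√(1 - 0.501²) = 1.1555
γ₂ = 1/√(1 - 0.393²) = 1.0875
γ₁/γ₂ = 1.1555/1.0875 = 1.063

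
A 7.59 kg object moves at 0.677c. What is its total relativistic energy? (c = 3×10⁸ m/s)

γ = 1/√(1 - 0.677²) = 1.3587
mc² = 7.59 × (3×10⁸)² = 6.831×10¹⁷ J
E = γmc² = 1.3587 × 6.831×10¹⁷ = 9.281×10¹⁷ J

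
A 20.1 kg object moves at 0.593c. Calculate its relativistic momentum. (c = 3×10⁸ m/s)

γ = 1/√(1 - 0.593²) = 1.242
v = 0.593 × 3×10⁸ = 1.779×10⁸ m/s
p = γmv = 1.242 × 20.1 × 1.779×10⁸ = 4.441×10⁹ kg·m/s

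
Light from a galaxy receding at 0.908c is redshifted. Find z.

β = 0.908
(1+β)/(1-β) = 1.908/0.092 = 20.74
√(20.74) = 4.554
z = 4.554 - 1 = 3.554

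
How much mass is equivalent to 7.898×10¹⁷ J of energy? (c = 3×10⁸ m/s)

From E = mc², we get m = E/c²
c² = (3×10⁸)² = 9×10¹⁶ m²/s²
m = 7.898×10¹⁷ / 9×10¹⁶ = 8.776 kg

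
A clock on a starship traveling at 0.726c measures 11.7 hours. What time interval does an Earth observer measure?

Proper time Δt₀ = 11.7 hours
γ = 1/√(1 - 0.726²) = 1.454
Δt = γΔt₀ = 1.454 × 11.7 = 17.01 hours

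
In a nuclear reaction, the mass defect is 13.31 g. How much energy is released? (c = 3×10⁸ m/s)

Convert mass defect: Δm = 13.31 g = 0.01331 kg
E = Δm·c² = 0.01331 × (3×10⁸)²
= 0.01331 × 9×10¹⁶ = 1.198×10¹⁵ J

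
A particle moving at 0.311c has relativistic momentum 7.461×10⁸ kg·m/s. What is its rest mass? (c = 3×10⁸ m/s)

γ = 1/√(1 - 0.311²) = 1.0522
v = 0.311 × 3×10⁸ = 9.330×10⁷ m/s
m = p/(γv) = 7.461×10⁸/(1.0522 × 9.330×10⁷) = 7.600 kg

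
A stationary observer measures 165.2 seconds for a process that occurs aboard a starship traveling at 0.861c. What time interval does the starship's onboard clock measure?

Dilated time Δt = 165.2 seconds
γ = 1/√(1 - 0.861²) = 1.9662
Δt₀ = Δt/γ = 165.2/1.9662 = 84.02 seconds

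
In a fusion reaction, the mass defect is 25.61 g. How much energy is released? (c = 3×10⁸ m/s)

Convert mass defect: Δm = 25.61 g = 0.02561 kg
E = Δm·c² = 0.02561 × (3×10⁸)²
= 0.02561 × 9×10¹⁶ = 2.305×10¹⁵ J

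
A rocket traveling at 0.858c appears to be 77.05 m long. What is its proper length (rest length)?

Contracted length L = 77.05 m
γ = 1/√(1 - 0.858²) = 1.947
L₀ = γL = 1.947 × 77.05 = 150.0 m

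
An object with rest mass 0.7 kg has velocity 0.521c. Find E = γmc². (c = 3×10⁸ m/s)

γ = 1/√(1 - 0.521²) = 1.1716
mc² = 0.7 × (3×10⁸)² = 6.300×10¹⁶ J
E = γmc² = 1.1716 × 6.300×10¹⁶ = 7.381×10¹⁶ J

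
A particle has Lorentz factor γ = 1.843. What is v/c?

From γ = 1/√(1 - v²/c²):
1/γ² = 1/1.843² = 0.2944
v²/c² = 1 - 0.2944 = 0.7056
v/c = √(0.7056) = 0.8400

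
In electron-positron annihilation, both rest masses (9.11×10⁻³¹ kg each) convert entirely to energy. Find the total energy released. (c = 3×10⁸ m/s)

Both particles have the same rest mass, so total mass = 2m
E = 2m·c² = 2 × 9.11×10⁻³¹ × (3×10⁸)²
= 2 × 9.11×10⁻³¹ × 9×10¹⁶
= 1.640×10⁻¹³ J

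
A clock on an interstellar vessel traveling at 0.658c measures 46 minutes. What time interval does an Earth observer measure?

Proper time Δt₀ = 46 minutes
γ = 1/√(1 - 0.658²) = 1.328
Δt = γΔt₀ = 1.328 × 46 = 61.09 minutes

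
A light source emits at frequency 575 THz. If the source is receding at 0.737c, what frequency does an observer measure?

β = v/c = 0.737
(1-β)/(1+β) = 0.263/1.737 = 0.1514
Doppler factor = √(0.1514) = 0.3891
f_obs = 575 × 0.3891 = 223.7 THz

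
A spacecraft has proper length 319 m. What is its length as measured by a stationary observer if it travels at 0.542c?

Proper length L₀ = 319 m
γ = 1/√(1 - 0.542²) = 1.190
L = L₀/γ = 319/1.190 = 268.1 m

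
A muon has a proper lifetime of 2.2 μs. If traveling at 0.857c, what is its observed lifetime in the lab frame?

Proper lifetime τ₀ = 2.2 μs
γ = 1/√(1 - 0.857²) = 1.9406
τ = γτ₀ = 1.9406 × 2.2 μs = 4.269 μs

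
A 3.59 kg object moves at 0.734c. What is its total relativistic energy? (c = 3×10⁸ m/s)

γ = 1/√(1 - 0.734²) = 1.4724
mc² = 3.59 × (3×10⁸)² = 3.231×10¹⁷ J
E = γmc² = 1.4724 × 3.231×10¹⁷ = 4.757×10¹⁷ J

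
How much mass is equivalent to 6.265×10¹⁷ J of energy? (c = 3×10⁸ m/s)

From E = mc², we get m = E/c²
c² = (3×10⁸)² = 9×10¹⁶ m²/s²
m = 6.265×10¹⁷ / 9×10¹⁶ = 6.961 kg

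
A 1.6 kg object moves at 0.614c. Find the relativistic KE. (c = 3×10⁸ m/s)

γ = 1/√(1 - 0.614²) = 1.26694
γ - 1 = 0.26694
KE = (γ-1)mc² = 0.26694 × 1.6 × (3×10⁸)² = 3.844×10¹⁶ J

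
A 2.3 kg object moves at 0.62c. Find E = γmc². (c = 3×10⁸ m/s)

γ = 1/√(1 - 0.62²) = 1.2745
mc² = 2.3 × (3×10⁸)² = 2.070×10¹⁷ J
E = γmc² = 1.2745 × 2.070×10¹⁷ = 2.638×10¹⁷ J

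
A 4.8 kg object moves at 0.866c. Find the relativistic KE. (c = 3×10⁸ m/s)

γ = 1/√(1 - 0.866²) = 1.9998
γ - 1 = 0.9998
KE = (γ-1)mc² = 0.9998 × 4.8 × (3×10⁸)² = 4.319×10¹⁷ J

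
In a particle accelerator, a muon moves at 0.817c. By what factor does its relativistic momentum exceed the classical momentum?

p_rel = γmv, p_class = mv
Ratio = γ = 1/√(1 - 0.817²)
= 1/√(0.332511) = 1.734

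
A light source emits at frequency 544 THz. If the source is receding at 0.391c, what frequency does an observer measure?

β = v/c = 0.391
(1-β)/(1+β) = 0.609/1.391 = 0.4378
Doppler factor = √(0.4378) = 0.6617
f_obs = 544 × 0.6617 = 360.0 THz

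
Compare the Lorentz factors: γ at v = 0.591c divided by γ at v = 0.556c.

γ₁ = 1/√(1 - 0.591²) = 1.2397
γ₂ = 1/√(1 - 0.556²) = 1.2031
γ₁/γ₂ = 1.2397/1.2031 = 1.030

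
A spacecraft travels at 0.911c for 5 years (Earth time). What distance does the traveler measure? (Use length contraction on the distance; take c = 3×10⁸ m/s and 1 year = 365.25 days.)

Earth distance: d = v × t = 0.911c × 5 yr = 4.312×10¹⁶ m
γ = 2.425
d' = d/γ = 4.312×10¹⁶/2.425 = 1.778×10¹⁶ m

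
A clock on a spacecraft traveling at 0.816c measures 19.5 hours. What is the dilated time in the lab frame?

Proper time Δt₀ = 19.5 hours
γ = 1/√(1 - 0.816²) = 1.7299
Δt = γΔt₀ = 1.7299 × 19.5 = 33.73 hours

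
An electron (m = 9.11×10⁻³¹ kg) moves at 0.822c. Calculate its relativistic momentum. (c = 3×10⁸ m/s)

γ = 1/√(1 - 0.822²) = 1.756
v = 0.822 × 3×10⁸ = 2.466×10⁸ m/s
p = γmv = 1.756 × 9.11×10⁻³¹ × 2.466×10⁸ = 3.945×10⁻²² kg·m/s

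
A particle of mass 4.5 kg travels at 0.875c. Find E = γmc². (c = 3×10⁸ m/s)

γ = 1/√(1 - 0.875²) = 2.0656
mc² = 4.5 × (3×10⁸)² = 4.050×10¹⁷ J
E = γmc² = 2.0656 × 4.050×10¹⁷ = 8.366×10¹⁷ J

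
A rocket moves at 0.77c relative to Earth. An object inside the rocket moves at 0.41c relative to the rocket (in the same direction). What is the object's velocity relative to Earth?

u = (u' + v)/(1 + u'v/c²)
Numerator: 0.41 + 0.77 = 1.18
Denominator: 1 + 0.3157 = 1.3157
u = 1.18/1.3157 = 0.8969c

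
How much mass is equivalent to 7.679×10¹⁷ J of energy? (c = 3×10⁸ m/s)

From E = mc², we get m = E/c²
c² = (3×10⁸)² = 9×10¹⁶ m²/s²
m = 7.679×10¹⁷ / 9×10¹⁶ = 8.532 kg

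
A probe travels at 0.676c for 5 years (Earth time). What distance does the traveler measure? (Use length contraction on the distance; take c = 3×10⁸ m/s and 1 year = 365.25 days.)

Earth distance: d = v × t = 0.676c × 5 yr = 3.200×10¹⁶ m
γ = 1.357
d' = d/γ = 3.200×10¹⁶/1.357 = 2.358×10¹⁶ m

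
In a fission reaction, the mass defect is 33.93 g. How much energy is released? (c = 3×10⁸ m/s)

Convert mass defect: Δm = 33.93 g = 0.03393 kg
E = Δm·c² = 0.03393 × (3×10⁸)²
= 0.03393 × 9×10¹⁶ = 3.054×10¹⁵ J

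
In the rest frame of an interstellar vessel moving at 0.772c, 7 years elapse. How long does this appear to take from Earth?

Proper time Δt₀ = 7 years
γ = 1/√(1 - 0.772²) = 1.573
Δt = γΔt₀ = 1.573 × 7 = 11.01 years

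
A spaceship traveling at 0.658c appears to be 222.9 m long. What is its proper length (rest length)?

Contracted length L = 222.9 m
γ = 1/√(1 - 0.658²) = 1.328
L₀ = γL = 1.328 × 222.9 = 296.0 m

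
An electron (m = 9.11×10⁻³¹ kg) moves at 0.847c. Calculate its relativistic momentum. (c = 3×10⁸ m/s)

γ = 1/√(1 - 0.847²) = 1.88114
v = 0.847 × 3×10⁸ = 2.541×10⁸ m/s
p = γmv = 1.88114 × 9.11×10⁻³¹ × 2.541×10⁸ = 4.355×10⁻²² kg·m/s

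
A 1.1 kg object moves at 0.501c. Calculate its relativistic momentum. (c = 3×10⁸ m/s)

γ = 1/√(1 - 0.501²) = 1.155
v = 0.501 × 3×10⁸ = 1.503×10⁸ m/s
p = γmv = 1.155 × 1.1 × 1.503×10⁸ = 1.910×10⁸ kg·m/s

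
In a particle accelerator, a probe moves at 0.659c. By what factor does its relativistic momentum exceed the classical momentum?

p_rel = γmv, p_class = mv
Ratio = γ = 1/√(1 - 0.659²)
= 1/√(0.565719) = 1.330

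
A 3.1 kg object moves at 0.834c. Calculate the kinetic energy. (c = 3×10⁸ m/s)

γ = 1/√(1 - 0.834²) = 1.8124
γ - 1 = 0.8124
KE = (γ-1)mc² = 0.8124 × 3.1 × (3×10⁸)² = 2.267×10¹⁷ J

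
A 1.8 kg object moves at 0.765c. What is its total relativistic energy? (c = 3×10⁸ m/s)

γ = 1/√(1 - 0.765²) = 1.5527
mc² = 1.8 × (3×10⁸)² = 1.620×10¹⁷ J
E = γmc² = 1.5527 × 1.620×10¹⁷ = 2.515×10¹⁷ J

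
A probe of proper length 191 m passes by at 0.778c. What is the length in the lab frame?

Proper length L₀ = 191 m
γ = 1/√(1 - 0.778²) = 1.592
L = L₀/γ = 191/1.592 = 120.0 m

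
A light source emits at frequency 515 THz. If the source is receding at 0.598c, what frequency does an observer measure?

β = v/c = 0.598
(1-β)/(1+β) = 0.402/1.598 = 0.2516
Doppler factor = √(0.2516) = 0.5016
f_obs = 515 × 0.5016 = 258.3 THz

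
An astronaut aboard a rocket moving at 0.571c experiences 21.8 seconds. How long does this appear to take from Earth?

Proper time Δt₀ = 21.8 seconds
γ = 1/√(1 - 0.571²) = 1.218
Δt = γΔt₀ = 1.218 × 21.8 = 26.55 seconds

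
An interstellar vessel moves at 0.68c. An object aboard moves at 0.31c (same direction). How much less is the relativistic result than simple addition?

Classical: u' + v = 0.31 + 0.68 = 0.99c
Relativistic: u = (0.31 + 0.68)/(1 + 0.2108) = 0.99/1.2108 = 0.8176c
Difference: 0.99 - 0.8176 = 0.1724c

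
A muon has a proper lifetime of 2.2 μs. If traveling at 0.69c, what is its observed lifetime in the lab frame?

Proper lifetime τ₀ = 2.2 μs
γ = 1/√(1 - 0.69²) = 1.38158
τ = γτ₀ = 1.38158 × 2.2 μs = 3.039 μs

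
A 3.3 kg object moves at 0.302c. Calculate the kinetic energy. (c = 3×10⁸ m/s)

γ = 1/√(1 - 0.302²) = 1.04898
γ - 1 = 0.04898
KE = (γ-1)mc² = 0.04898 × 3.3 × (3×10⁸)² = 1.455×10¹⁶ J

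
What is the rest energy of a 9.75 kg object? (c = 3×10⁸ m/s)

c² = (3×10⁸)² = 9.000×10¹⁶ m²/s²
E₀ = mc² = 9.75 × 9.000×10¹⁶ = 8.775×10¹⁷ J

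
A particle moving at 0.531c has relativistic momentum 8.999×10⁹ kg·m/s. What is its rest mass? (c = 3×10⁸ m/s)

γ = 1/√(1 - 0.531²) = 1.180
v = 0.531 × 3×10⁸ = 1.593×10⁸ m/s
m = p/(γv) = 8.999×10⁹/(1.180 × 1.593×10⁸) = 47.87 kg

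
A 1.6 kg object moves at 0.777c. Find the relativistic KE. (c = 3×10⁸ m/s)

γ = 1/√(1 - 0.777²) = 1.58856
γ - 1 = 0.58856
KE = (γ-1)mc² = 0.58856 × 1.6 × (3×10⁸)² = 8.475×10¹⁶ J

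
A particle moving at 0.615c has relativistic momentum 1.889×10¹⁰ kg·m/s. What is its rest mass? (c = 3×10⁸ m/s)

γ = 1/√(1 - 0.615²) = 1.2682
v = 0.615 × 3×10⁸ = 1.845×10⁸ m/s
m = p/(γv) = 1.889×10¹⁰/(1.2682 × 1.845×10⁸) = 80.73 kg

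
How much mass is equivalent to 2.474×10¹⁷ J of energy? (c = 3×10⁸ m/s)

From E = mc², we get m = E/c²
c² = (3×10⁸)² = 9×10¹⁶ m²/s²
m = 2.474×10¹⁷ / 9×10¹⁶ = 2.749 kg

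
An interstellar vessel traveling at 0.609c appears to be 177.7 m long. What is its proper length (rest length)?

Contracted length L = 177.7 m
γ = 1/√(1 - 0.609²) = 1.2608
L₀ = γL = 1.2608 × 177.7 = 224.0 m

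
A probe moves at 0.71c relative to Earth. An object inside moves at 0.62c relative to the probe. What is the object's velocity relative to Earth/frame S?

u = (u' + v)/(1 + u'v/c²)
Numerator: 0.62 + 0.71 = 1.33
Denominator: 1 + 0.4402 = 1.4402
u = 1.33/1.4402 = 0.9235c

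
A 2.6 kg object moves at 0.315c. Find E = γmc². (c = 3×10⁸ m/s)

γ = 1/√(1 - 0.315²) = 1.054
mc² = 2.6 × (3×10⁸)² = 2.340×10¹⁷ J
E = γmc² = 1.054 × 2.340×10¹⁷ = 2.466×10¹⁷ J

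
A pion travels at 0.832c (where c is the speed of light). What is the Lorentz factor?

v/c = 0.832, so (v/c)² = 0.692224
1 - (v/c)² = 0.307776
γ = 1/√(0.307776) = 1.803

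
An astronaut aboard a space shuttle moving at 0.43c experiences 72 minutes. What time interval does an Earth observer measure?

Proper time Δt₀ = 72 minutes
γ = 1/√(1 - 0.43²) = 1.1076
Δt = γΔt₀ = 1.1076 × 72 = 79.75 minutes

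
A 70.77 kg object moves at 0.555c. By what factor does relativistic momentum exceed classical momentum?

p_rel = γmv, p_class = mv
Ratio = γ = 1/√(1 - 0.555²) = 1.202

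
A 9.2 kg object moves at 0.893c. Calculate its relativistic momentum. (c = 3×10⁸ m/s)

γ = 1/√(1 - 0.893²) = 2.2219
v = 0.893 × 3×10⁸ = 2.679×10⁸ m/s
p = γmv = 2.2219 × 9.2 × 2.679×10⁸ = 5.476×10⁹ kg·m/s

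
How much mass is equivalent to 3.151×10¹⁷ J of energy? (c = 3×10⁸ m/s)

From E = mc², we get m = E/c²
c² = (3×10⁸)² = 9×10¹⁶ m²/s²
m = 3.151×10¹⁷ / 9×10¹⁶ = 3.501 kg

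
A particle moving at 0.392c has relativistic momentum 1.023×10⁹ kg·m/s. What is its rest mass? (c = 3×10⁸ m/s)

γ = 1/√(1 - 0.392²) = 1.087
v = 0.392 × 3×10⁸ = 1.176×10⁸ m/s
m = p/(γv) = 1.023×10⁹/(1.087 × 1.176×10⁸) = 8.003 kg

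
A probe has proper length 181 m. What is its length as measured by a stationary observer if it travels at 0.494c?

Proper length L₀ = 181 m
γ = 1/√(1 - 0.494²) = 1.150
L = L₀/γ = 181/1.150 = 157.4 m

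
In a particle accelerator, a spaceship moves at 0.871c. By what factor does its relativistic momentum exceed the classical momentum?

p_rel = γmv, p_class = mv
Ratio = γ = 1/√(1 - 0.871²)
= 1/√(0.241359) = 2.035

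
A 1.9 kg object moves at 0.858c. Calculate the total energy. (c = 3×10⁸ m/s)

γ = 1/√(1 - 0.858²) = 1.947
mc² = 1.9 × (3×10⁸)² = 1.710×10¹⁷ J
E = γmc² = 1.947 × 1.710×10¹⁷ = 3.329×10¹⁷ J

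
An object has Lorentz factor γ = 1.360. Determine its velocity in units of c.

From γ = 1/√(1 - v²/c²):
1/γ² = 1/1.360² = 0.5407
v²/c² = 1 - 0.5407 = 0.4593
v/c = √(0.4593) = 0.6777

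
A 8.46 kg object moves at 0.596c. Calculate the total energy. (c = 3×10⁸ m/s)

γ = 1/√(1 - 0.596²) = 1.2454
mc² = 8.46 × (3×10⁸)² = 7.614×10¹⁷ J
E = γmc² = 1.2454 × 7.614×10¹⁷ = 9.482×10¹⁷ J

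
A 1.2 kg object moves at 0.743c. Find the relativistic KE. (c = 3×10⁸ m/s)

γ = 1/√(1 - 0.743²) = 1.4941
γ - 1 = 0.4941
KE = (γ-1)mc² = 0.4941 × 1.2 × (3×10⁸)² = 5.336×10¹⁶ J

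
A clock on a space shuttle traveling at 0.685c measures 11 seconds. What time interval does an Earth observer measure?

Proper time Δt₀ = 11 seconds
γ = 1/√(1 - 0.685²) = 1.373
Δt = γΔt₀ = 1.373 × 11 = 15.10 seconds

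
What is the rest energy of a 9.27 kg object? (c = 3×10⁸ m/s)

c² = (3×10⁸)² = 9.000×10¹⁶ m²/s²
E₀ = mc² = 9.27 × 9.000×10¹⁶ = 8.343×10¹⁷ J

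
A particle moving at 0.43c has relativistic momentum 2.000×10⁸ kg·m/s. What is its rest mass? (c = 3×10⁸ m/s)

γ = 1/√(1 - 0.43²) = 1.1076
v = 0.43 × 3×10⁸ = 1.290×10⁸ m/s
m = p/(γv) = 2.000×10⁸/(1.1076 × 1.290×10⁸) = 1.400 kg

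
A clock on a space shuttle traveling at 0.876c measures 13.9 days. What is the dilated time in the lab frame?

Proper time Δt₀ = 13.9 days
γ = 1/√(1 - 0.876²) = 2.0734
Δt = γΔt₀ = 2.0734 × 13.9 = 28.82 days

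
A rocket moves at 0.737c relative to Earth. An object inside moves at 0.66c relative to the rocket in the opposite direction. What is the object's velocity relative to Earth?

Object's velocity in rocket frame is u' = -0.66c
u = (u' + v)/(1 + u'v/c²) = (v - 0.66)/(1 - 0.66·v/c²)
Numerator: 0.737 - 0.66 = 0.077
Denominator: 1 - 0.48642 = 0.51358
u = 0.077/0.51358 = 0.1499c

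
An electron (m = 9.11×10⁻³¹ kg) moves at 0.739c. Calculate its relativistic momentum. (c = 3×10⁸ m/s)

γ = 1/√(1 - 0.739²) = 1.4843
v = 0.739 × 3×10⁸ = 2.217×10⁸ m/s
p = γmv = 1.4843 × 9.11×10⁻³¹ × 2.217×10⁸ = 2.998×10⁻²² kg·m/s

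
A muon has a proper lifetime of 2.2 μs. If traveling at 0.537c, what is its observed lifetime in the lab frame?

Proper lifetime τ₀ = 2.2 μs
γ = 1/√(1 - 0.537²) = 1.1854
τ = γτ₀ = 1.1854 × 2.2 μs = 2.608 μs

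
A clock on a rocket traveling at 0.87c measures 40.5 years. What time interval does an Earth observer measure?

Proper time Δt₀ = 40.5 years
γ = 1/√(1 - 0.87²) = 2.0282
Δt = γΔt₀ = 2.0282 × 40.5 = 82.14 years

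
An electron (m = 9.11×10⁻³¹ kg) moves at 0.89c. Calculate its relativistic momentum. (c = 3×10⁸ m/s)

γ = 1/√(1 - 0.89²) = 2.1932
v = 0.89 × 3×10⁸ = 2.670×10⁸ m/s
p = γmv = 2.1932 × 9.11×10⁻³¹ × 2.670×10⁸ = 5.335×10⁻²² kg·m/s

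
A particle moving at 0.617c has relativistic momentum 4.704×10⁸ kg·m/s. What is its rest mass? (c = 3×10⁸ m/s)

γ = 1/√(1 - 0.617²) = 1.2707
v = 0.617 × 3×10⁸ = 1.851×10⁸ m/s
m = p/(γv) = 4.704×10⁸/(1.2707 × 1.851×10⁸) = 2.000 kg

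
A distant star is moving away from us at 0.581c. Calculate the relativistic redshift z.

β = 0.581
(1+β)/(1-β) = 1.581/0.419 = 3.7733
√(3.7733) = 1.9425
z = 1.9425 - 1 = 0.9425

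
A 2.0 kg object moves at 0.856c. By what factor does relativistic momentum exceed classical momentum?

p_rel = γmv, p_class = mv
Ratio = γ = 1/√(1 - 0.856²) = 1.934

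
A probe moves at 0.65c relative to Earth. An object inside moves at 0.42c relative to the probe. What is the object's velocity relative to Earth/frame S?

u = (u' + v)/(1 + u'v/c²)
Numerator: 0.42 + 0.65 = 1.07
Denominator: 1 + 0.273 = 1.273
u = 1.07/1.273 = 0.8405c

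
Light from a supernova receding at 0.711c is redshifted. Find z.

β = 0.711
(1+β)/(1-β) = 1.711/0.289 = 5.920
√(5.920) = 2.433
z = 2.433 - 1 = 1.433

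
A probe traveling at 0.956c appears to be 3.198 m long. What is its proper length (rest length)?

Contracted length L = 3.198 m
γ = 1/√(1 - 0.956²) = 3.409
L₀ = γL = 3.409 × 3.198 = 10.90 m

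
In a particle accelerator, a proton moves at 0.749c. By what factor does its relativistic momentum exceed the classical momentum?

p_rel = γmv, p_class = mv
Ratio = γ = 1/√(1 - 0.749²)
= 1/√(0.438999) = 1.509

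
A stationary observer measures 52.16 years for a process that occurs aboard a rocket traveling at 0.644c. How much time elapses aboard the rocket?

Dilated time Δt = 52.16 years
γ = 1/√(1 - 0.644²) = 1.30715
Δt₀ = Δt/γ = 52.16/1.30715 = 39.90 years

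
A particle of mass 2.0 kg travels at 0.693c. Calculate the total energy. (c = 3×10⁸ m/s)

γ = 1/√(1 - 0.693²) = 1.387
mc² = 2.0 × (3×10⁸)² = 1.800×10¹⁷ J
E = γmc² = 1.387 × 1.800×10¹⁷ = 2.497×10¹⁷ J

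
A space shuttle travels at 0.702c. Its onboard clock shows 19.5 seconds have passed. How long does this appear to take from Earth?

Proper time Δt₀ = 19.5 seconds
γ = 1/√(1 - 0.702²) = 1.404
Δt = γΔt₀ = 1.404 × 19.5 = 27.38 seconds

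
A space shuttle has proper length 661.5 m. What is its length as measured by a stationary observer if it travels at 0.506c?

Proper length L₀ = 661.5 m
γ = 1/√(1 - 0.506²) = 1.1594
L = L₀/γ = 661.5/1.1594 = 570.6 m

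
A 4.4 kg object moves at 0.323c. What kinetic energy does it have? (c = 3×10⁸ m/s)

γ = 1/√(1 - 0.323²) = 1.05664
γ - 1 = 0.05664
KE = (γ-1)mc² = 0.05664 × 4.4 × (3×10⁸)² = 2.243×10¹⁶ J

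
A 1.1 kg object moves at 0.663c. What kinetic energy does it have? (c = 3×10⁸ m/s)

γ = 1/√(1 - 0.663²) = 1.3358
γ - 1 = 0.3358
KE = (γ-1)mc² = 0.3358 × 1.1 × (3×10⁸)² = 3.324×10¹⁶ J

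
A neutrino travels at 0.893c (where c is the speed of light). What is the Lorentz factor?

v/c = 0.893, so (v/c)² = 0.797449
1 - (v/c)² = 0.202551
γ = 1/√(0.202551) = 2.222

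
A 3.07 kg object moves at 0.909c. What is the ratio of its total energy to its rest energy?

E = γmc², E₀ = mc²
E/E₀ = γ = 1/√(1 - 0.909²) = 2.399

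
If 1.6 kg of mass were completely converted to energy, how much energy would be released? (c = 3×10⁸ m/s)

Using E = mc²:
c² = (3×10⁸)² = 9×10¹⁶ m²/s²
E = 1.6 × 9×10¹⁶ = 1.440×10¹⁷ J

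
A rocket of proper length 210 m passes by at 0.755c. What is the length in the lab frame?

Proper length L₀ = 210 m
γ = 1/√(1 - 0.755²) = 1.525
L = L₀/γ = 210/1.525 = 137.7 m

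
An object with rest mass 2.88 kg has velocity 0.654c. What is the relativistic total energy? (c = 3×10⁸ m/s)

γ = 1/√(1 - 0.654²) = 1.3219
mc² = 2.88 × (3×10⁸)² = 2.592×10¹⁷ J
E = γmc² = 1.3219 × 2.592×10¹⁷ = 3.426×10¹⁷ J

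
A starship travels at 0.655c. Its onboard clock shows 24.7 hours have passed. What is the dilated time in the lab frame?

Proper time Δt₀ = 24.7 hours
γ = 1/√(1 - 0.655²) = 1.3234
Δt = γΔt₀ = 1.3234 × 24.7 = 32.69 hours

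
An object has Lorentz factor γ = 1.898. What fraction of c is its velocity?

From γ = 1/√(1 - v²/c²):
1/γ² = 1/1.898² = 0.2776
v²/c² = 1 - 0.2776 = 0.7224
v/c = √(0.7224) = 0.8499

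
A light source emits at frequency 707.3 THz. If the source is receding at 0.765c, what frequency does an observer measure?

β = v/c = 0.765
(1-β)/(1+β) = 0.235/1.765 = 0.13314
Doppler factor = √(0.13314) = 0.3649
f_obs = 707.3 × 0.3649 = 258.1 THz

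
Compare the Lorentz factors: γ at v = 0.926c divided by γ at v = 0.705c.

γ₁ = 1/√(1 - 0.926²) = 2.649
γ₂ = 1/√(1 - 0.705²) = 1.410
γ₁/γ₂ = 2.649/1.410 = 1.879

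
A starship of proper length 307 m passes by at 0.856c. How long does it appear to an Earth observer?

Proper length L₀ = 307 m
γ = 1/√(1 - 0.856²) = 1.934
L = L₀/γ = 307/1.934 = 158.7 m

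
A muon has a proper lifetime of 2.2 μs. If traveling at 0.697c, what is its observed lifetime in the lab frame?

Proper lifetime τ₀ = 2.2 μs
γ = 1/√(1 - 0.697²) = 1.3946
τ = γτ₀ = 1.3946 × 2.2 μs = 3.068 μs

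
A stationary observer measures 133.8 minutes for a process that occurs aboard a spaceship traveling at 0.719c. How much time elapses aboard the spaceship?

Dilated time Δt = 133.8 minutes
γ = 1/√(1 - 0.719²) = 1.4388
Δt₀ = Δt/γ = 133.8/1.4388 = 92.99 minutes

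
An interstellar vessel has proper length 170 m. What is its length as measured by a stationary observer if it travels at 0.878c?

Proper length L₀ = 170 m
γ = 1/√(1 - 0.878²) = 2.0892
L = L₀/γ = 170/2.0892 = 81.37 m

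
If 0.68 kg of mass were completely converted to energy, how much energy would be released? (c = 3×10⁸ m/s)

Using E = mc²:
c² = (3×10⁸)² = 9×10¹⁶ m²/s²
E = 0.68 × 9×10¹⁶ = 6.120×10¹⁶ J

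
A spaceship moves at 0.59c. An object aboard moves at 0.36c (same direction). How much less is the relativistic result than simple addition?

Classical: u' + v = 0.36 + 0.59 = 0.95c
Relativistic: u = (0.36 + 0.59)/(1 + 0.2124) = 0.95/1.2124 = 0.7836c
Difference: 0.95 - 0.7836 = 0.1664c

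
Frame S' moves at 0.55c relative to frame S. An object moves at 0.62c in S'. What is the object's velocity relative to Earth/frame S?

u = (u' + v)/(1 + u'v/c²)
Numerator: 0.62 + 0.55 = 1.17
Denominator: 1 + 0.341 = 1.341
u = 1.17/1.341 = 0.8725c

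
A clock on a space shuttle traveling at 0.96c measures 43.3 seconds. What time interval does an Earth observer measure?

Proper time Δt₀ = 43.3 seconds
γ = 1/√(1 - 0.96²) = 3.571
Δt = γΔt₀ = 3.571 × 43.3 = 154.6 seconds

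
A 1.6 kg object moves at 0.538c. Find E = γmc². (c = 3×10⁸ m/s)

γ = 1/√(1 - 0.538²) = 1.186
mc² = 1.6 × (3×10⁸)² = 1.440×10¹⁷ J
E = γmc² = 1.186 × 1.440×10¹⁷ = 1.708×10¹⁷ J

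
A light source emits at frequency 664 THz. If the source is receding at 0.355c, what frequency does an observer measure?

β = v/c = 0.355
(1-β)/(1+β) = 0.645/1.355 = 0.4760
Doppler factor = √(0.4760) = 0.6899
f_obs = 664 × 0.6899 = 458.1 THz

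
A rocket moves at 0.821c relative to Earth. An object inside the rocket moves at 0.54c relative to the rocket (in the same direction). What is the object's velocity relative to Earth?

u = (u' + v)/(1 + u'v/c²)
Numerator: 0.54 + 0.821 = 1.361
Denominator: 1 + 0.44334 = 1.44334
u = 1.361/1.44334 = 0.9430c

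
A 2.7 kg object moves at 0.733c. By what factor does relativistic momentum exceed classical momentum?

p_rel = γmv, p_class = mv
Ratio = γ = 1/√(1 - 0.733²) = 1.470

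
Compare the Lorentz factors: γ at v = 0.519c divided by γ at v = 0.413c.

γ₁ = 1/√(1 - 0.519²) = 1.1699
γ₂ = 1/√(1 - 0.413²) = 1.0980
γ₁/γ₂ = 1.1699/1.0980 = 1.065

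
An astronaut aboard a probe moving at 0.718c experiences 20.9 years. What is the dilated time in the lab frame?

Proper time Δt₀ = 20.9 years
γ = 1/√(1 - 0.718²) = 1.437
Δt = γΔt₀ = 1.437 × 20.9 = 30.03 years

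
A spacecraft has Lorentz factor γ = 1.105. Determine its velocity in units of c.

From γ = 1/√(1 - v²/c²):
1/γ² = 1/1.105² = 0.81898
v²/c² = 1 - 0.81898 = 0.18102
v/c = √(0.18102) = 0.4255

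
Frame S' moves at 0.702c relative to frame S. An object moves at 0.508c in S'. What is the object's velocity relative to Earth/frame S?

u = (u' + v)/(1 + u'v/c²)
Numerator: 0.508 + 0.702 = 1.21
Denominator: 1 + 0.356616 = 1.356616
u = 1.21/1.356616 = 0.8919c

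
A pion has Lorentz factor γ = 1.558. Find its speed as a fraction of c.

From γ = 1/√(1 - v²/c²):
1/γ² = 1/1.558² = 0.4120
v²/c² = 1 - 0.4120 = 0.5880
v/c = √(0.5880) = 0.7668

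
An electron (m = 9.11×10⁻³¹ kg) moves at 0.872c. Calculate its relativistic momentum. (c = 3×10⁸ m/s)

γ = 1/√(1 - 0.872²) = 2.043
v = 0.872 × 3×10⁸ = 2.616×10⁸ m/s
p = γmv = 2.043 × 9.11×10⁻³¹ × 2.616×10⁸ = 4.869×10⁻²² kg·m/s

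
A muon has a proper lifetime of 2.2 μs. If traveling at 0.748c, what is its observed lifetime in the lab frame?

Proper lifetime τ₀ = 2.2 μs
γ = 1/√(1 - 0.748²) = 1.507
τ = γτ₀ = 1.507 × 2.2 μs = 3.315 μs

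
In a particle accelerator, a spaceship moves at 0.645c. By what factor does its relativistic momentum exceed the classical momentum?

p_rel = γmv, p_class = mv
Ratio = γ = 1/√(1 - 0.645²)
= 1/√(0.583975) = 1.309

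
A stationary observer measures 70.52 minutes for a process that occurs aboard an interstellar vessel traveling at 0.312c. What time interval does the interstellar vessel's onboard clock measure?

Dilated time Δt = 70.52 minutes
γ = 1/√(1 - 0.312²) = 1.0525
Δt₀ = Δt/γ = 70.52/1.0525 = 67.00 minutes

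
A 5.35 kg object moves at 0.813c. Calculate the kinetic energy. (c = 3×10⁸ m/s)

γ = 1/√(1 - 0.813²) = 1.7174
γ - 1 = 0.7174
KE = (γ-1)mc² = 0.7174 × 5.35 × (3×10⁸)² = 3.454×10¹⁷ J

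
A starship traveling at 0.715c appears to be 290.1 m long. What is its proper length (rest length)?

Contracted length L = 290.1 m
γ = 1/√(1 - 0.715²) = 1.43036
L₀ = γL = 1.43036 × 290.1 = 414.9 m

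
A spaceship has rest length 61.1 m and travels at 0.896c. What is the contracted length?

Proper length L₀ = 61.1 m
γ = 1/√(1 - 0.896²) = 2.252
L = L₀/γ = 61.1/2.252 = 27.13 m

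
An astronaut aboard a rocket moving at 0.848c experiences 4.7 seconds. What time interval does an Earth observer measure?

Proper time Δt₀ = 4.7 seconds
γ = 1/√(1 - 0.848²) = 1.8868
Δt = γΔt₀ = 1.8868 × 4.7 = 8.868 seconds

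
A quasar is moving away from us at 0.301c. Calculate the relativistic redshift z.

β = 0.301
(1+β)/(1-β) = 1.301/0.699 = 1.8612
√(1.8612) = 1.3643
z = 1.3643 - 1 = 0.3643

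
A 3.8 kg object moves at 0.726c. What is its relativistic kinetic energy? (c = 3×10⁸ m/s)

γ = 1/√(1 - 0.726²) = 1.4541
γ - 1 = 0.4541
KE = (γ-1)mc² = 0.4541 × 3.8 × (3×10⁸)² = 1.553×10¹⁷ J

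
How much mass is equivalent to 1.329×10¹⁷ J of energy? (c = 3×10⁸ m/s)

From E = mc², we get m = E/c²
c² = (3×10⁸)² = 9×10¹⁶ m²/s²
m = 1.329×10¹⁷ / 9×10¹⁶ = 1.477 kg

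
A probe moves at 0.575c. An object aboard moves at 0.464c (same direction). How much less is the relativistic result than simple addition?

Classical: u' + v = 0.464 + 0.575 = 1.039c
Relativistic: u = (0.464 + 0.575)/(1 + 0.2668) = 1.039/1.2668 = 0.8202c
Difference: 1.039 - 0.8202 = 0.2188c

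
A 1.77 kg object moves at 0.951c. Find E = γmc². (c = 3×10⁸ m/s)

γ = 1/√(1 - 0.951²) = 3.234
mc² = 1.77 × (3×10⁸)² = 1.593×10¹⁷ J
E = γmc² = 3.234 × 1.593×10¹⁷ = 5.152×10¹⁷ J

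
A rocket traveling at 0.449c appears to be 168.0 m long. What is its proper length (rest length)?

Contracted length L = 168.0 m
γ = 1/√(1 - 0.449²) = 1.119
L₀ = γL = 1.119 × 168.0 = 188.0 m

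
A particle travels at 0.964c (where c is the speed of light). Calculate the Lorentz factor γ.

v/c = 0.964, so (v/c)² = 0.929296
1 - (v/c)² = 0.070704
γ = 1/√(0.070704) = 3.761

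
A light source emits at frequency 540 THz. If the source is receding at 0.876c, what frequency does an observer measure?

β = v/c = 0.876
(1-β)/(1+β) = 0.124/1.876 = 0.06610
Doppler factor = √(0.06610) = 0.2571
f_obs = 540 × 0.2571 = 138.8 THz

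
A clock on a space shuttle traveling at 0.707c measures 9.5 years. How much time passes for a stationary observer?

Proper time Δt₀ = 9.5 years
γ = 1/√(1 - 0.707²) = 1.414
Δt = γΔt₀ = 1.414 × 9.5 = 13.43 years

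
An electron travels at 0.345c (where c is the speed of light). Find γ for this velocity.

v/c = 0.345, so (v/c)² = 0.119025
1 - (v/c)² = 0.880975
γ = 1/√(0.880975) = 1.065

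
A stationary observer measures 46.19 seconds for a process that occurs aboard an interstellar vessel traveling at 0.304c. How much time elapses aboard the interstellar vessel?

Dilated time Δt = 46.19 seconds
γ = 1/√(1 - 0.304²) = 1.0497
Δt₀ = Δt/γ = 46.19/1.0497 = 44.00 seconds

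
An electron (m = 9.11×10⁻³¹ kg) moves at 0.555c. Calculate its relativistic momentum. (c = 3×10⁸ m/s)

γ = 1/√(1 - 0.555²) = 1.202
v = 0.555 × 3×10⁸ = 1.665×10⁸ m/s
p = γmv = 1.202 × 9.11×10⁻³¹ × 1.665×10⁸ = 1.823×10⁻²² kg·m/s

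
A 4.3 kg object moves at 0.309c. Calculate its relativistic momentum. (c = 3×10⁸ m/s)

γ = 1/√(1 - 0.309²) = 1.0515
v = 0.309 × 3×10⁸ = 9.270×10⁷ m/s
p = γmv = 1.0515 × 4.3 × 9.270×10⁷ = 4.191×10⁸ kg·m/s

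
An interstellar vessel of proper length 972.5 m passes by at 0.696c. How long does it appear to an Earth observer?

Proper length L₀ = 972.5 m
γ = 1/√(1 - 0.696²) = 1.3927
L = L₀/γ = 972.5/1.3927 = 698.3 m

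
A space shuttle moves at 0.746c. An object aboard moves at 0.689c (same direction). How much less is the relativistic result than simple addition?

Classical: u' + v = 0.689 + 0.746 = 1.435c
Relativistic: u = (0.689 + 0.746)/(1 + 0.513994) = 1.435/1.513994 = 0.9478c
Difference: 1.435 - 0.9478 = 0.4872c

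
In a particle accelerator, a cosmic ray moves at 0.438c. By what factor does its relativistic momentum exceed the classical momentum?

p_rel = γmv, p_class = mv
Ratio = γ = 1/√(1 - 0.438²)
= 1/√(0.808156) = 1.112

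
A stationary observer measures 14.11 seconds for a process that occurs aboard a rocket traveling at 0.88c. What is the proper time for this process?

Dilated time Δt = 14.11 seconds
γ = 1/√(1 - 0.88²) = 2.1054
Δt₀ = Δt/γ = 14.11/2.1054 = 6.702 seconds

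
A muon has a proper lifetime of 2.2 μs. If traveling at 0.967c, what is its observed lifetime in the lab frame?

Proper lifetime τ₀ = 2.2 μs
γ = 1/√(1 - 0.967²) = 3.925
τ = γτ₀ = 3.925 × 2.2 μs = 8.635 μs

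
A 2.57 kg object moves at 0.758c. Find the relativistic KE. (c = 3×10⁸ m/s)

γ = 1/√(1 - 0.758²) = 1.5331
γ - 1 = 0.5331
KE = (γ-1)mc² = 0.5331 × 2.57 × (3×10⁸)² = 1.233×10¹⁷ J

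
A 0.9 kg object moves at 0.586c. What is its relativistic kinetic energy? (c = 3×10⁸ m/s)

γ = 1/√(1 - 0.586²) = 1.2341
γ - 1 = 0.2341
KE = (γ-1)mc² = 0.2341 × 0.9 × (3×10⁸)² = 1.896×10¹⁶ J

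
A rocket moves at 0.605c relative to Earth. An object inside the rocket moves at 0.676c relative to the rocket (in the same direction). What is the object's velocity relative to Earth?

u = (u' + v)/(1 + u'v/c²)
Numerator: 0.676 + 0.605 = 1.281
Denominator: 1 + 0.40898 = 1.40898
u = 1.281/1.40898 = 0.9092c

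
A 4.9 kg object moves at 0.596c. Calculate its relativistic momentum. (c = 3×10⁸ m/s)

γ = 1/√(1 - 0.596²) = 1.245
v = 0.596 × 3×10⁸ = 1.788×10⁸ m/s
p = γmv = 1.245 × 4.9 × 1.788×10⁸ = 1.091×10⁹ kg·m/s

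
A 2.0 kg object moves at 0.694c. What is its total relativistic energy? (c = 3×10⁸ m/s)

γ = 1/√(1 - 0.694²) = 1.389
mc² = 2.0 × (3×10⁸)² = 1.800×10¹⁷ J
E = γmc² = 1.389 × 1.800×10¹⁷ = 2.500×10¹⁷ J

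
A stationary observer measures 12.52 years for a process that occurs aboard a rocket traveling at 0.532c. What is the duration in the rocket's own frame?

Dilated time Δt = 12.52 years
γ = 1/√(1 - 0.532²) = 1.181
Δt₀ = Δt/γ = 12.52/1.181 = 10.60 years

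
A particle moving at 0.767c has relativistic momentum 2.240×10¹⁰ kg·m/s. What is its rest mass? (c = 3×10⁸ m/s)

γ = 1/√(1 - 0.767²) = 1.5585
v = 0.767 × 3×10⁸ = 2.301×10⁸ m/s
m = p/(γv) = 2.240×10¹⁰/(1.5585 × 2.301×10⁸) = 62.46 kg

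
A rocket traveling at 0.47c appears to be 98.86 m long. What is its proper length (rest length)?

Contracted length L = 98.86 m
γ = 1/√(1 - 0.47²) = 1.133
L₀ = γL = 1.133 × 98.86 = 112.0 m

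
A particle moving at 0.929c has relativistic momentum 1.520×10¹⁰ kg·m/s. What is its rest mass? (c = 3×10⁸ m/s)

γ = 1/√(1 - 0.929²) = 2.702
v = 0.929 × 3×10⁸ = 2.787×10⁸ m/s
m = p/(γv) = 1.520×10¹⁰/(2.702 × 2.787×10⁸) = 20.18 kg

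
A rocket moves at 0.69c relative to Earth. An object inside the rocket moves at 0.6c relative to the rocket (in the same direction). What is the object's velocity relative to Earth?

u = (u' + v)/(1 + u'v/c²)
Numerator: 0.6 + 0.69 = 1.29
Denominator: 1 + 0.414 = 1.414
u = 1.29/1.414 = 0.9123c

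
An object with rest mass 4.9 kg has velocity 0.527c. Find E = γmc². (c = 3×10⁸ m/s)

γ = 1/√(1 - 0.527²) = 1.1767
mc² = 4.9 × (3×10⁸)² = 4.410×10¹⁷ J
E = γmc² = 1.1767 × 4.410×10¹⁷ = 5.189×10¹⁷ J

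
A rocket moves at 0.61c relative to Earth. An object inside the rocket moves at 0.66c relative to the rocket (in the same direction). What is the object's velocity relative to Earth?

u = (u' + v)/(1 + u'v/c²)
Numerator: 0.66 + 0.61 = 1.27
Denominator: 1 + 0.4026 = 1.4026
u = 1.27/1.4026 = 0.9055c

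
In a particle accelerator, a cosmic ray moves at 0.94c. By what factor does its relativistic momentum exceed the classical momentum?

p_rel = γmv, p_class = mv
Ratio = γ = 1/√(1 - 0.94²)
= 1/√(0.1164) = 2.931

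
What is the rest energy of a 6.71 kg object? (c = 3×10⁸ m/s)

c² = (3×10⁸)² = 9.000×10¹⁶ m²/s²
E₀ = mc² = 6.71 × 9.000×10¹⁶ = 6.039×10¹⁷ J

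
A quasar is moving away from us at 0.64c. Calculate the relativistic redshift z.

β = 0.64
(1+β)/(1-β) = 1.64/0.36 = 4.556
√(4.556) = 2.134
z = 2.134 - 1 = 1.134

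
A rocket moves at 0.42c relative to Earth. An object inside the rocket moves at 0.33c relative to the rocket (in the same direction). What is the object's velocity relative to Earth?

u = (u' + v)/(1 + u'v/c²)
Numerator: 0.33 + 0.42 = 0.75
Denominator: 1 + 0.1386 = 1.1386
u = 0.75/1.1386 = 0.6587c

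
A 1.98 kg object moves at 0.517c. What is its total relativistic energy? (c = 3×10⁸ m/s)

γ = 1/√(1 - 0.517²) = 1.1682
mc² = 1.98 × (3×10⁸)² = 1.782×10¹⁷ J
E = γmc² = 1.1682 × 1.782×10¹⁷ = 2.082×10¹⁷ J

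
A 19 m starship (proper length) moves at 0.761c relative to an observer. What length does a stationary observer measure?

Proper length L₀ = 19 m
γ = 1/√(1 - 0.761²) = 1.541
L = L₀/γ = 19/1.541 = 12.33 m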